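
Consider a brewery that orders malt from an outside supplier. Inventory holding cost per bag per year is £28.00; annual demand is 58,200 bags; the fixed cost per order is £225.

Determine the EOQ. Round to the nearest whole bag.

967 bags

EOQ = √(2DS/H) = √(2 × 58,200 × 225 / 28)
    = √(935,357.14) ≈ 967.14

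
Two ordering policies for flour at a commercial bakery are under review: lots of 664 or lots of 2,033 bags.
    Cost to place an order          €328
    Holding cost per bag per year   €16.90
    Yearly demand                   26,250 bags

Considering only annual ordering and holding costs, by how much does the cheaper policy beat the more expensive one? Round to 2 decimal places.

Annual cost at Q: ordering D·S/Q plus holding Q·H/2.
TC(664) = (26,250/664)×328 + (664/2)×16.9 = €18,577.67
TC(2,033) = (26,250/2,033)×328 + (2,033/2)×16.9 = €21,413.97
Cheaper: Q = 664.  Difference = €2,836.30

€2,836.30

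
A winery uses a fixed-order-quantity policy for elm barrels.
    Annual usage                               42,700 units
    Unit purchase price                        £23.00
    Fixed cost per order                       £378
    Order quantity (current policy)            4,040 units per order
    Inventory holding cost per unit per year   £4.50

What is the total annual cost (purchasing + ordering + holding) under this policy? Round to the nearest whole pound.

£995,185

Ordering: D/Q × S = 42,700/4,040 × £378 = £3,995.20
Holding:  Q/2 × H = 4,040/2 × £4.5 = £9,090.00
Purchase cost = D·C = 42,700 × 23 = £982,100.00
Total = £3,995.20 + £9,090.00 + £982,100.00 = £995,185.20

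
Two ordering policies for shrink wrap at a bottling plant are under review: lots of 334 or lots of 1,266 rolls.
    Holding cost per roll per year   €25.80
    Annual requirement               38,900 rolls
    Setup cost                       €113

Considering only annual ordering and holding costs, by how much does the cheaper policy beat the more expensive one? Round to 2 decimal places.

For each Q, cost = (D/Q)·S + (Q/2)·H.
TC(334) = (38,900/334)×113 + (334/2)×25.8 = €17,469.38
TC(1,266) = (38,900/1,266)×113 + (1,266/2)×25.8 = €19,803.52
Cheaper: Q = 334.  Difference = €2,334.14

€2,334.14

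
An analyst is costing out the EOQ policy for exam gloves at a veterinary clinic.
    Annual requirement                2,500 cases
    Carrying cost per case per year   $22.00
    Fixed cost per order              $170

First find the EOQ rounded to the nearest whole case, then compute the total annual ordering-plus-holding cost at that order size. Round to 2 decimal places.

$4,324.36

2DS/H = 2·2,500·170/22 = 38,636.36
EOQ = √38,636.36 ≈ 196.56 → Q = 197 cases
Ordering: D/Q × S = 2,500/197 × $170 = $2,157.36
Holding:  Q/2 × H = 197/2 × $22 = $2,167.00
Total = $2,157.36 + $2,167.00 = $4,324.36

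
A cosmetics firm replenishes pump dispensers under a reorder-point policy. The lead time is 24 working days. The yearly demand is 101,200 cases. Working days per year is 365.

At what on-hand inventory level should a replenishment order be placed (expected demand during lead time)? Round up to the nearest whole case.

6,655 cases

Daily demand d = 101,200 / 365 = 277.260 cases/day
Demand during lead time = 277.260 × 24 = 6,654.25
Reorder point = 6,654.25 → round up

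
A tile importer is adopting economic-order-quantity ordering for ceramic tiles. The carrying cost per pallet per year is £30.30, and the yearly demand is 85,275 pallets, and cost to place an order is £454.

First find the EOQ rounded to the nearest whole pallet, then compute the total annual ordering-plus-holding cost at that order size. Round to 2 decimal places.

Q* = √(2·D·S / H) = √(2·85,275·454 / 30.3) = √2,555,435.6 ≈ 1,598.57 → Q = 1,599 pallets
Ordering: D/Q × S = 85,275/1,599 × £454 = £24,211.91
Holding:  Q/2 × H = 1,599/2 × £30.3 = £24,224.85
Total = £24,211.91 + £24,224.85 = £48,436.76

£48,436.76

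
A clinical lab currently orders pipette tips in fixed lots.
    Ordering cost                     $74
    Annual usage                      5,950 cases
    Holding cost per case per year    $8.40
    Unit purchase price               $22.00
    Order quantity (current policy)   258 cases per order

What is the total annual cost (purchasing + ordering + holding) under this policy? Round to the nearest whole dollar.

Annual ordering cost = (D/Q)·S = (5,950/258) × 74 = $1,706.59
Annual holding cost  = (Q/2)·H = (258/2) × 8.4 = $1,083.60
Purchase cost = D·C = 5,950 × 22 = $130,900.00
Total = $1,706.59 + $1,083.60 + $130,900.00 = $133,690.19

$133,690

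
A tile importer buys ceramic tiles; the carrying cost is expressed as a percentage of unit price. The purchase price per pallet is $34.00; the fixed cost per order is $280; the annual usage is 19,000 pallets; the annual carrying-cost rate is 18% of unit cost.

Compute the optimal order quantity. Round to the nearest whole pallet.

1,319 pallets

Holding cost per pallet per year: H = 18% × $34 = $6.1200
2DS/H = 2·19,000·280/6.12 = 1,738,562.09
EOQ = √1,738,562.09 ≈ 1,318.55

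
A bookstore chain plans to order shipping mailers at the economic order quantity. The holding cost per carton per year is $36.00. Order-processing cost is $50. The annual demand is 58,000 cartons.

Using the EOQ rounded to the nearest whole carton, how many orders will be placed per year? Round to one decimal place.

144.6 orders per year

EOQ = √(2DS/H) = √(2 × 58,000 × 50 / 36)
    = √(161,111.11) ≈ 401.39 → Q = 401
Orders per year = D/Q = 58,000 / 401 = 144.638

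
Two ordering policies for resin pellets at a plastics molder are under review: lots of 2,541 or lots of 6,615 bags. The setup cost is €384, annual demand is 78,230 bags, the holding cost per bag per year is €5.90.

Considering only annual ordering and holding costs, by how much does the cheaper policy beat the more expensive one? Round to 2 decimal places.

€4,737.30

TC(Q) = (D/Q)S + (Q/2)H
TC(2,541) = (78,230/2,541)×384 + (2,541/2)×5.9 = €19,318.19
TC(6,615) = (78,230/6,615)×384 + (6,615/2)×5.9 = €24,055.49
|ΔTC| = |€19,318.19 − €24,055.49| = €4,737.30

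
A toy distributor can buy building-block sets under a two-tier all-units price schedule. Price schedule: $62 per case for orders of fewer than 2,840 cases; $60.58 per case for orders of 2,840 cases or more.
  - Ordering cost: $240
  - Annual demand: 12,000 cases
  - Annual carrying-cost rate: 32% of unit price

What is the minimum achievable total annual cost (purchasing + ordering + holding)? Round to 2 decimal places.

H₁ = 32%×$62 = $19.8400;  H₂ = 32%×$60.58 = $19.3856
EOQ₁ = √(2×12,000×240/19.8400) = 538.82  (< 2,840, feasible at tier 1)
EOQ₂ = √(2×12,000×240/19.3856) = 545.09  (< 2,840 → use Q = 2,840 at tier-2 price)
TC(tier 1 (EOQ₁), Q≈538.8) = $754,690.11
TC(tier 2, Q≈2,840.0) = $755,501.64
Minimum at tier 1 (EOQ₁): $754,690.11

$754,690.11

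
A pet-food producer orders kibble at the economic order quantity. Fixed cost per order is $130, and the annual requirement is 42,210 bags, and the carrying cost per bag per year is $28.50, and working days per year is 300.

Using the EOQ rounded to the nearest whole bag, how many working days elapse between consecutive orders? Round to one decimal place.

4.4 days

EOQ = √(2DS/H) = √(2 × 42,210 × 130 / 28.5)
    = √(385,073.68) ≈ 620.54 → Q = 621 bags
T = Q/D × 300 days = 621/42,210 × 300 = 4.414 days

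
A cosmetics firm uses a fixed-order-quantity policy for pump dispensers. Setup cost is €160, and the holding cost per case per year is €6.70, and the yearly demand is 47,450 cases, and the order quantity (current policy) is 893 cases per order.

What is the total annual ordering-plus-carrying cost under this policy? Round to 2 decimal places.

Orders/yr = 47,450/893 = 53.135; ordering cost = 53.135 × €160 = €8,501.68
Average inventory = 893/2 = 446.5; holding cost = 446.5 × €6.7 = €2,991.55
Total = €8,501.68 + €2,991.55 = €11,493.23

€11,493.23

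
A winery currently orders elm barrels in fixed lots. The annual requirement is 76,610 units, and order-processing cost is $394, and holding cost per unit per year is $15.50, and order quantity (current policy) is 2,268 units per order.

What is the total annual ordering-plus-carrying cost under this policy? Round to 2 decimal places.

$30,885.79

Annual ordering cost = (D/Q)·S = (76,610/2,268) × 394 = $13,308.79
Annual holding cost  = (Q/2)·H = (2,268/2) × 15.5 = $17,577.00
Total = $13,308.79 + $17,577.00 = $30,885.79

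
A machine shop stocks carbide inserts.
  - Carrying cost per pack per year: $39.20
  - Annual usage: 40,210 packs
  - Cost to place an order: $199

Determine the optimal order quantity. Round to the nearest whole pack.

639 packs

EOQ = √(2DS/H) = √(2 × 40,210 × 199 / 39.2)
    = √(408,254.59) ≈ 638.95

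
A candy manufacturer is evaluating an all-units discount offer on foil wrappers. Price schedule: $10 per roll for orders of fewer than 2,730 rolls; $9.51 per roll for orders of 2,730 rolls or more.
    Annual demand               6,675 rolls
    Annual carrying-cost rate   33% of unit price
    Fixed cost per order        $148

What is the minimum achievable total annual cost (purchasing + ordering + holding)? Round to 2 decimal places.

H₁ = 33%×$10 = $3.3000;  H₂ = 33%×$9.51 = $3.1383
EOQ₁ = √(2×6,675×148/3.3000) = 773.77  (< 2,730, feasible at tier 1)
EOQ₂ = √(2×6,675×148/3.1383) = 793.46  (< 2,730 → use Q = 2,730 at tier-2 price)
TC(tier 1 (EOQ₁), Q≈773.8) = $69,303.46
TC(tier 2, Q≈2,730.0) = $68,124.90
Minimum at tier 2: $68,124.90

$68,124.90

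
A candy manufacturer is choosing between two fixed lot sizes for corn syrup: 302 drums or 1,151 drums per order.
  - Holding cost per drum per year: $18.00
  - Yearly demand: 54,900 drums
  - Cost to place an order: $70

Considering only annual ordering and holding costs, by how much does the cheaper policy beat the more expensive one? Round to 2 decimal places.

$1,745.33

For each Q, cost = (D/Q)·S + (Q/2)·H.
TC(302) = (54,900/302)×70 + (302/2)×18 = $15,443.17
TC(1,151) = (54,900/1,151)×70 + (1,151/2)×18 = $13,697.84
|ΔTC| = |$15,443.17 − $13,697.84| = $1,745.33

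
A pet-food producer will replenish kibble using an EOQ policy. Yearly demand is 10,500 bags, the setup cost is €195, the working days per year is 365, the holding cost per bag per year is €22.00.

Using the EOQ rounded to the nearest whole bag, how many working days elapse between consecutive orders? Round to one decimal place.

15.0 days

2DS/H = 2·10,500·195/22 = 186,136.36
EOQ = √186,136.36 ≈ 431.44 → Q = 431 bags
T = Q/D × 365 days = 431/10,500 × 365 = 14.982 days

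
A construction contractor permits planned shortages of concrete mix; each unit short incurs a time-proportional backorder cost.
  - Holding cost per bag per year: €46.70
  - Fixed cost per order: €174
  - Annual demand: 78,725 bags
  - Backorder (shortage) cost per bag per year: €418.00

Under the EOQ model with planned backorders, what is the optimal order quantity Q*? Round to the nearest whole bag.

808 bags

Basic EOQ = √(2·78,725·174/46.7) = 765.927
Backorder adjustment √((H+b)/b) = √((46.7+418)/418) = 1.0544
Q* = 765.927 × 1.0544 ≈ 807.58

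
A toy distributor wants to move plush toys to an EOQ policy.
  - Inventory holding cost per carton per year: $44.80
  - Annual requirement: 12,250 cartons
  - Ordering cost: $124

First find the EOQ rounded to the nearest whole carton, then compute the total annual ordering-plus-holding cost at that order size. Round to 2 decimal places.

2DS/H = 2·12,250·124/44.8 = 67,812.50
EOQ = √67,812.50 ≈ 260.41 → Q = 260 cartons
Orders/yr = 12,250/260 = 47.115; ordering cost = 47.115 × $124 = $5,842.31
Average inventory = 260/2 = 130; holding cost = 130 × $44.8 = $5,824.00
Total = $5,842.31 + $5,824.00 = $11,666.31

$11,666.31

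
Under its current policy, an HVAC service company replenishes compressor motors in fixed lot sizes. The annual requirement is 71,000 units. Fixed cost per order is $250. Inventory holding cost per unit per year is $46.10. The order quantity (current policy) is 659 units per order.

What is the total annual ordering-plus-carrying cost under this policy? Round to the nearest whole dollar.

$42,125

Ordering: D/Q × S = 71,000/659 × $250 = $26,934.75
Holding:  Q/2 × H = 659/2 × $46.1 = $15,189.95
Total = $26,934.75 + $15,189.95 = $42,124.70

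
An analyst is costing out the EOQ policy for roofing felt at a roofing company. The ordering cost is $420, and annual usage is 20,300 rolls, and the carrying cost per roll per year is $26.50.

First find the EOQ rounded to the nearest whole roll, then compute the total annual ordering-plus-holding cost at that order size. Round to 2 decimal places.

$21,257.42

2DS/H = 2·20,300·420/26.5 = 643,471.70
EOQ = √643,471.70 ≈ 802.17 → Q = 802 rolls
Orders/yr = 20,300/802 = 25.312; ordering cost = 25.312 × $420 = $10,630.92
Average inventory = 802/2 = 401; holding cost = 401 × $26.5 = $10,626.50
Total = $10,630.92 + $10,626.50 = $21,257.42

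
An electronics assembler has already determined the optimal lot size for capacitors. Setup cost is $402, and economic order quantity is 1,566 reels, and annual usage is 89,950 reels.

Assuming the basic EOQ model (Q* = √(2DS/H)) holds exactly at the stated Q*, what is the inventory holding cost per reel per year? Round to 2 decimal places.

$29.49

EOQ relation: Q² = 2DS/H, so rearrange for the unknown.
H = 2DS / Q² = 2 × 89,950 × 402 / 1,566² = 29.4899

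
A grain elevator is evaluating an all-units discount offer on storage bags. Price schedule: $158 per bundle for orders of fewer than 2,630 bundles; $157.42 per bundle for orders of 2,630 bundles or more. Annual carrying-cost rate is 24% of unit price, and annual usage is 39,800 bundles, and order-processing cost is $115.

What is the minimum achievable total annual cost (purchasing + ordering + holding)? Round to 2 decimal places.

$6,307,031.15

H₁ = 24%×$158 = $37.9200;  H₂ = 24%×$157.42 = $37.7808
EOQ₁ = √(2×39,800×115/37.9200) = 491.33  (< 2,630, feasible at tier 1)
EOQ₂ = √(2×39,800×115/37.7808) = 492.23  (< 2,630 → use Q = 2,630 at tier-2 price)
TC(tier 1 (EOQ₁), Q≈491.3) = $6,307,031.15
TC(tier 2, Q≈2,630.0) = $6,316,738.06
Minimum at tier 1 (EOQ₁): $6,307,031.15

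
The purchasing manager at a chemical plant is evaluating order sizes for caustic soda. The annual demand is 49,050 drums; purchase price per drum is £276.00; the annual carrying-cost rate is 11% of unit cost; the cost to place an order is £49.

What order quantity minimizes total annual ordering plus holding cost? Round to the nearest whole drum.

398 drums

H = i·C = 0.11 × £276 = £30.3600 per drum-year
Optimal lot size Q* = (2 × 49,050 × £49 / £30.36)^½ ≈ 397.91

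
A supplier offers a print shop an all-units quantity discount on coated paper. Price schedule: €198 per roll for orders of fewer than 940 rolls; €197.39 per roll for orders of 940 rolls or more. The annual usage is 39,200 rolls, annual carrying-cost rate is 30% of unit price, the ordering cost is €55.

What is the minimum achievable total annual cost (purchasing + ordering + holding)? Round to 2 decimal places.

€7,767,813.61

H₁ = 30%×€198 = €59.4000;  H₂ = 30%×€197.39 = €59.2170
EOQ₁ = √(2×39,200×55/59.4000) = 269.43  (< 940, feasible at tier 1)
EOQ₂ = √(2×39,200×55/59.2170) = 269.85  (< 940 → use Q = 940 at tier-2 price)
TC(tier 1 (EOQ₁), Q≈269.4) = €7,777,604.15
TC(tier 2, Q≈940.0) = €7,767,813.61
Minimum at tier 2: €7,767,813.61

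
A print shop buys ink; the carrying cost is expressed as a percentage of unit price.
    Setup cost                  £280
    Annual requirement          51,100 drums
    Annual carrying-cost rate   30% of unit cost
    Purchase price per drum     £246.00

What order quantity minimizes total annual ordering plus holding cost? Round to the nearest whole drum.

Carrying cost H = £246 × 30% = £73.8000/drum/yr
2DS/H = 2·51,100·280/73.8 = 387,750.68
EOQ = √387,750.68 ≈ 622.70

623 drums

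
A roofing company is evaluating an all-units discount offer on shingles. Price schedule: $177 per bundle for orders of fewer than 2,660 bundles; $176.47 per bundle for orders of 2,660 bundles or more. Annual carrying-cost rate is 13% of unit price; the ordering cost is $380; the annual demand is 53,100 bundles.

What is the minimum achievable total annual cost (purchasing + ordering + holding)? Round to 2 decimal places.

H₁ = 13%×$177 = $23.0100;  H₂ = 13%×$176.47 = $22.9411
EOQ₁ = √(2×53,100×380/23.0100) = 1,324.33  (< 2,660, feasible at tier 1)
EOQ₂ = √(2×53,100×380/22.9411) = 1,326.32  (< 2,660 → use Q = 2,660 at tier-2 price)
TC(tier 1 (EOQ₁), Q≈1,324.3) = $9,429,172.80
TC(tier 2, Q≈2,660.0) = $9,408,654.38
Minimum at tier 2: $9,408,654.38

$9,408,654.38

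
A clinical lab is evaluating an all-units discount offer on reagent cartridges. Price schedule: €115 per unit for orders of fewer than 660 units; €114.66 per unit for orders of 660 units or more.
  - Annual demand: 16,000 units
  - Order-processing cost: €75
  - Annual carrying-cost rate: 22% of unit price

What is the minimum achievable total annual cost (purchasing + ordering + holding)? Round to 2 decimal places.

€1,844,702.50

H₁ = 22%×€115 = €25.3000;  H₂ = 22%×€114.66 = €25.2252
EOQ₁ = √(2×16,000×75/25.3000) = 308.00  (< 660, feasible at tier 1)
EOQ₂ = √(2×16,000×75/25.2252) = 308.45  (< 660 → use Q = 660 at tier-2 price)
TC(tier 1 (EOQ₁), Q≈308.0) = €1,847,792.30
TC(tier 2, Q≈660.0) = €1,844,702.50
Minimum at tier 2: €1,844,702.50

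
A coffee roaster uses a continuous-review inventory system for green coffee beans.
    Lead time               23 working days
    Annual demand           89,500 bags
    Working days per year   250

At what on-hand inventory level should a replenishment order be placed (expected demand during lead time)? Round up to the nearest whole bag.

8,234 bags

Daily demand d = 89,500 / 250 = 358.000 bags/day
Demand during lead time = 358.000 × 23 = 8,234.00
Reorder point = 8,234.00 → round up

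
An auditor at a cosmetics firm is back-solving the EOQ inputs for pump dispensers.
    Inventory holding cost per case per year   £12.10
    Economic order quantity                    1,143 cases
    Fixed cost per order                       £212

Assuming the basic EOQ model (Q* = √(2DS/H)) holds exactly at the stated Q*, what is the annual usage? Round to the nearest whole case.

Since Q* = (2DS/H)^½, squaring gives Q*²·H = 2DS.
D = Q²H / (2S) = 1,143² × 12.1 / (2 × 212) = 37,283.10

37,283 cases per year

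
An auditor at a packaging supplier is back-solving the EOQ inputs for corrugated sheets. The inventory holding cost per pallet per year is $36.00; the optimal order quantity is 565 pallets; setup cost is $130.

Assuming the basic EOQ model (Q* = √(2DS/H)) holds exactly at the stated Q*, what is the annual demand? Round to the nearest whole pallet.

Since Q* = (2DS/H)^½, squaring gives Q*²·H = 2DS.
D = Q²H / (2S) = 565² × 36 / (2 × 130) = 44,200.38

44,200 pallets per year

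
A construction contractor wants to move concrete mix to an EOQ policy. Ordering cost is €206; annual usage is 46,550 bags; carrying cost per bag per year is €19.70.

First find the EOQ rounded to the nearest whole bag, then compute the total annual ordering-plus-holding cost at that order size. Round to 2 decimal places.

Optimal lot size Q* = (2 × 46,550 × €206 / €19.7)^½ ≈ 986.68 → Q = 987 bags
Annual ordering cost = (D/Q)·S = (46,550/987) × 206 = €9,715.60
Annual holding cost  = (Q/2)·H = (987/2) × 19.7 = €9,721.95
Total = €9,715.60 + €9,721.95 = €19,437.55

€19,437.55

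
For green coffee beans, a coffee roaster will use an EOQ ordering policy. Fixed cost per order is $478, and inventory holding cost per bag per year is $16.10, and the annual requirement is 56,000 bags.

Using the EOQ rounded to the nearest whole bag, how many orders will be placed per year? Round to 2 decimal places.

Q* = √(2·D·S / H) = √(2·56,000·478 / 16.1) = √3,325,217.4 ≈ 1,823.52 → Q = 1,824
N = D/Q = 56,000/1,824 ≈ 30.702 orders/yr

30.70 orders per year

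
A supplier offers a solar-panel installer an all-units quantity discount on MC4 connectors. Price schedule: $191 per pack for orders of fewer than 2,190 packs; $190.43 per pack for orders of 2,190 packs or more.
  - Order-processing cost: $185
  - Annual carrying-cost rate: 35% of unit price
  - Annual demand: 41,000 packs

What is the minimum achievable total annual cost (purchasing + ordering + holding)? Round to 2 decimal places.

$7,862,845.16

H₁ = 35%×$191 = $66.8500;  H₂ = 35%×$190.43 = $66.6505
EOQ₁ = √(2×41,000×185/66.8500) = 476.37  (< 2,190, feasible at tier 1)
EOQ₂ = √(2×41,000×185/66.6505) = 477.08  (< 2,190 → use Q = 2,190 at tier-2 price)
TC(tier 1 (EOQ₁), Q≈476.4) = $7,862,845.16
TC(tier 2, Q≈2,190.0) = $7,884,075.77
Minimum at tier 1 (EOQ₁): $7,862,845.16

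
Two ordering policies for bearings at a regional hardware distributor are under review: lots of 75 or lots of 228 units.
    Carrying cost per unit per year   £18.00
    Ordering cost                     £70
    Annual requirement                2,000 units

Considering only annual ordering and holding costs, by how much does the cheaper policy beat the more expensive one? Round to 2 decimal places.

TC(Q) = (D/Q)S + (Q/2)H
TC(75) = (2,000/75)×70 + (75/2)×18 = £2,541.67
TC(228) = (2,000/228)×70 + (228/2)×18 = £2,666.04
|ΔTC| = |£2,541.67 − £2,666.04| = £124.37

£124.37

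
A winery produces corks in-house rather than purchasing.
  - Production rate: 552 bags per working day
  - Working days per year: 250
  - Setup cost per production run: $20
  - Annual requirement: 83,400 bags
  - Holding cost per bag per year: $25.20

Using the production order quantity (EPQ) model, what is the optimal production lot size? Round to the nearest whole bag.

578 bags

Daily demand d = 83,400/250 = 333.600; p = 552; 1 − d/p = 0.39565
EPQ = √(2DS / (H(1 − d/p)))
    = √(2 × 83,400 × 20 / (25.2 × 0.39565)) ≈ 578.44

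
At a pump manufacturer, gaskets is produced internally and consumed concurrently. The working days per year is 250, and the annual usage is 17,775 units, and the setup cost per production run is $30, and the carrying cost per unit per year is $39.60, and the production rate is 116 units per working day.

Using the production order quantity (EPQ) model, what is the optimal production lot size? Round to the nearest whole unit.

Daily demand d = 17,775/250 = 71.100; p = 116; 1 − d/p = 0.38707
EPQ = √(2DS / (H(1 − d/p)))
    = √(2 × 17,775 × 30 / (39.6 × 0.38707)) ≈ 263.78

264 units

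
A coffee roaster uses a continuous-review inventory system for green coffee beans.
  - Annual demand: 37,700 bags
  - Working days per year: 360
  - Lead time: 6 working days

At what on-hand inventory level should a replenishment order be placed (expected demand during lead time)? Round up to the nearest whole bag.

629 bags

Daily demand d = 37,700 / 360 = 104.722 bags/day
Demand during lead time = 104.722 × 6 = 628.33
Reorder point = 628.33 → round up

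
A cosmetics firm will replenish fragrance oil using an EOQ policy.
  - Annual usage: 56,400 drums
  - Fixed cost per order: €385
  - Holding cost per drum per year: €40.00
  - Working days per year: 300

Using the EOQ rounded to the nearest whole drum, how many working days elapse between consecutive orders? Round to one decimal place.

Q* = √(2·D·S / H) = √(2·56,400·385 / 40) = √1,085,700.0 ≈ 1,041.97 → Q = 1,042 drums
Cycle time = (working days × Q)/D = (300 × 1,042) / 56,400 = 5.543 days

5.5 days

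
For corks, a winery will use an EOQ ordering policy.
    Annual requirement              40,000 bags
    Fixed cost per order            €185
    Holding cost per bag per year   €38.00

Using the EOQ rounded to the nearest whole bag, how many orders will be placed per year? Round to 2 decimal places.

Optimal lot size Q* = (2 × 40,000 × €185 / €38)^½ ≈ 624.08 → Q = 624
N = D/Q = 40,000/624 ≈ 64.103 orders/yr

64.10 orders per year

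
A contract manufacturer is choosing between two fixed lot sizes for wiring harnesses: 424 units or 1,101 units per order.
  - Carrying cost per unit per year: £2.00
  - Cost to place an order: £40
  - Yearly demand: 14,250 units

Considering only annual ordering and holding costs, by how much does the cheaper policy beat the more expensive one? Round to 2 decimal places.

For each Q, cost = (D/Q)·S + (Q/2)·H.
TC(424) = (14,250/424)×40 + (424/2)×2 = £1,768.34
TC(1,101) = (14,250/1,101)×40 + (1,101/2)×2 = £1,618.71
Cheaper: Q = 1,101.  Difference = £149.63

£149.63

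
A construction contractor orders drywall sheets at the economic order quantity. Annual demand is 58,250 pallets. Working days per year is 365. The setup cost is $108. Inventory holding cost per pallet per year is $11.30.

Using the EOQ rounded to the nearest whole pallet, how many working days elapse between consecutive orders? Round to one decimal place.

Optimal lot size Q* = (2 × 58,250 × $108 / $11.3)^½ ≈ 1,055.20 → Q = 1,055 pallets
T = Q/D × 365 days = 1,055/58,250 × 365 = 6.611 days

6.6 days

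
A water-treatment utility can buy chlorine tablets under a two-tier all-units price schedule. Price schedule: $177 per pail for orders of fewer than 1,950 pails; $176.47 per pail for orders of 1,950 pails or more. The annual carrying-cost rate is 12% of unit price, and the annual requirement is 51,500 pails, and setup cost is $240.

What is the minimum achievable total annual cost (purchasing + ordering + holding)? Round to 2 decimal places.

H₁ = 12%×$177 = $21.2400;  H₂ = 12%×$176.47 = $21.1764
EOQ₁ = √(2×51,500×240/21.2400) = 1,078.82  (< 1,950, feasible at tier 1)
EOQ₂ = √(2×51,500×240/21.1764) = 1,080.43  (< 1,950 → use Q = 1,950 at tier-2 price)
TC(tier 1 (EOQ₁), Q≈1,078.8) = $9,138,414.03
TC(tier 2, Q≈1,950.0) = $9,115,190.45
Minimum at tier 2: $9,115,190.45

$9,115,190.45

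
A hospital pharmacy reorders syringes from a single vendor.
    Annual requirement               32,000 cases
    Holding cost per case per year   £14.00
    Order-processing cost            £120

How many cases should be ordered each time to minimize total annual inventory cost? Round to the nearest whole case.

741 cases

2DS/H = 2·32,000·120/14 = 548,571.43
EOQ = √548,571.43 ≈ 740.66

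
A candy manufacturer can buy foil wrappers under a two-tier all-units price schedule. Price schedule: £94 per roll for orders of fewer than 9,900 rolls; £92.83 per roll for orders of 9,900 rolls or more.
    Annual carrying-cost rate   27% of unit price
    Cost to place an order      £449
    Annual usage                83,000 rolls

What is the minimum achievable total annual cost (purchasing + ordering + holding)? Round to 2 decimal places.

£7,832,721.64

H₁ = 27%×£94 = £25.3800;  H₂ = 27%×£92.83 = £25.0641
EOQ₁ = √(2×83,000×449/25.3800) = 1,713.69  (< 9,900, feasible at tier 1)
EOQ₂ = √(2×83,000×449/25.0641) = 1,724.45  (< 9,900 → use Q = 9,900 at tier-2 price)
TC(tier 1 (EOQ₁), Q≈1,713.7) = £7,845,493.37
TC(tier 2, Q≈9,900.0) = £7,832,721.64
Minimum at tier 2: £7,832,721.64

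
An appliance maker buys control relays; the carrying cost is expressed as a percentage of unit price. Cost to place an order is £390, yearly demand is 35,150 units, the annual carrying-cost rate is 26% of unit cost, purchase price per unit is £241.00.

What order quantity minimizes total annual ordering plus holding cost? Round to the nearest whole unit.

661 units

Holding cost per unit per year: H = 26% × £241 = £62.6600
2DS/H = 2·35,150·390/62.66 = 437,551.87
EOQ = √437,551.87 ≈ 661.48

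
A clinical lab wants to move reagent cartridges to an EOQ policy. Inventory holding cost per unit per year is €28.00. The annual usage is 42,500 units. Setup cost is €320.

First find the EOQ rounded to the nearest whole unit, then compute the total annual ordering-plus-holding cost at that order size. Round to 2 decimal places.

EOQ = √(2DS/H) = √(2 × 42,500 × 320 / 28)
    = √(971,428.57) ≈ 985.61 → Q = 986 units
Orders/yr = 42,500/986 = 43.103; ordering cost = 43.103 × €320 = €13,793.10
Average inventory = 986/2 = 493; holding cost = 493 × €28 = €13,804.00
Total = €13,793.10 + €13,804.00 = €27,597.10

€27,597.10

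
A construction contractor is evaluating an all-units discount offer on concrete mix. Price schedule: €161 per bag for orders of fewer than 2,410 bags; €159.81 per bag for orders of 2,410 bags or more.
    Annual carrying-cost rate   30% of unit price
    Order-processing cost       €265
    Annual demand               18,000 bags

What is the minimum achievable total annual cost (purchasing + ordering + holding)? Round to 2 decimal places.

H₁ = 30%×€161 = €48.3000;  H₂ = 30%×€159.81 = €47.9430
EOQ₁ = √(2×18,000×265/48.3000) = 444.43  (< 2,410, feasible at tier 1)
EOQ₂ = √(2×18,000×265/47.9430) = 446.08  (< 2,410 → use Q = 2,410 at tier-2 price)
TC(tier 1 (EOQ₁), Q≈444.4) = €2,919,465.83
TC(tier 2, Q≈2,410.0) = €2,936,330.57
Minimum at tier 1 (EOQ₁): €2,919,465.83

€2,919,465.83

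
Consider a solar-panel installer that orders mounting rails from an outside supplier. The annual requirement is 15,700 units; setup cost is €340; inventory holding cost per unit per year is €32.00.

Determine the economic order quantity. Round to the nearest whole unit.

578 units

Q* = √(2·D·S / H) = √(2·15,700·340 / 32) = √333,625.0 ≈ 577.60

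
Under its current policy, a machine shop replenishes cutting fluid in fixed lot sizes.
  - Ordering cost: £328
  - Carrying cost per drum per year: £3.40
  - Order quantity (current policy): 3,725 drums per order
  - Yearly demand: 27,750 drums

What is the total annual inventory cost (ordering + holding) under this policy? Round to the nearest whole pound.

£8,776

Orders/yr = 27,750/3,725 = 7.450; ordering cost = 7.450 × £328 = £2,443.49
Average inventory = 3,725/2 = 1862.5; holding cost = 1862.5 × £3.4 = £6,332.50
Total = £2,443.49 + £6,332.50 = £8,775.99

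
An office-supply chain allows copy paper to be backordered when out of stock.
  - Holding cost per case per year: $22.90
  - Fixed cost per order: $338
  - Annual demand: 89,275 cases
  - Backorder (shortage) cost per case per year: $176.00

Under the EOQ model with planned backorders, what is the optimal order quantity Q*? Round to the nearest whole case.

1,726 cases

Q* = √(2DS/H) · √((H + b)/b)
   = √(2 × 89,275 × 338 / 22.9) · √((22.9 + 176) / 176)
   = 1,623.381 × 1.0631 ≈ 1,725.76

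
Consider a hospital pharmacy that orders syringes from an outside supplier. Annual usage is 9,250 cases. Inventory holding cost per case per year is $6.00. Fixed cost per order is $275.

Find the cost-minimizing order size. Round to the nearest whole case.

921 cases

Optimal lot size Q* = (2 × 9,250 × $275 / $6)^½ ≈ 920.82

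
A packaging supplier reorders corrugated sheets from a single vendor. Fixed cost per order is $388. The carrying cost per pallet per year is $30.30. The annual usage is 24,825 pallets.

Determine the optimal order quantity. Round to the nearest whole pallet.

797 pallets

Q* = √(2·D·S / H) = √(2·24,825·388 / 30.3) = √635,782.2 ≈ 797.36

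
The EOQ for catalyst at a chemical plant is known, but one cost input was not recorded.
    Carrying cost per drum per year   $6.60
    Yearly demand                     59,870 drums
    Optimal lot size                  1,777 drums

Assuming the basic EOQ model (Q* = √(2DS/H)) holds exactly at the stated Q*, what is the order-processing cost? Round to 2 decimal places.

Since Q* = (2DS/H)^½, squaring gives Q*²·H = 2DS.
S = Q²H / (2D) = 1,777² × 6.6 / (2 × 59,870) = 174.0522

$174.05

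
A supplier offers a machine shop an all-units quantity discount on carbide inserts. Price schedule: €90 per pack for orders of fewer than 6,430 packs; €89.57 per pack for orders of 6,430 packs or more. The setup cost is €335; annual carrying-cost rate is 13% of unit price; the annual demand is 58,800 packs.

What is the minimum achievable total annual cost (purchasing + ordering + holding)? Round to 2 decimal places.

H₁ = 13%×€90 = €11.7000;  H₂ = 13%×€89.57 = €11.6441
EOQ₁ = √(2×58,800×335/11.7000) = 1,834.99  (< 6,430, feasible at tier 1)
EOQ₂ = √(2×58,800×335/11.6441) = 1,839.39  (< 6,430 → use Q = 6,430 at tier-2 price)
TC(tier 1 (EOQ₁), Q≈1,835.0) = €5,313,469.35
TC(tier 2, Q≈6,430.0) = €5,307,215.23
Minimum at tier 2: €5,307,215.23

€5,307,215.23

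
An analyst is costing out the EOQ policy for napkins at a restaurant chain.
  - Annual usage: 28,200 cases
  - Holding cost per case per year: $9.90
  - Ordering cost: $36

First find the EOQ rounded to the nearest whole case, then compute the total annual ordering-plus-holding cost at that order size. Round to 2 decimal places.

$4,483.41

Optimal lot size Q* = (2 × 28,200 × $36 / $9.9)^½ ≈ 452.87 → Q = 453 cases
Annual ordering cost = (D/Q)·S = (28,200/453) × 36 = $2,241.06
Annual holding cost  = (Q/2)·H = (453/2) × 9.9 = $2,242.35
Total = $2,241.06 + $2,242.35 = $4,483.41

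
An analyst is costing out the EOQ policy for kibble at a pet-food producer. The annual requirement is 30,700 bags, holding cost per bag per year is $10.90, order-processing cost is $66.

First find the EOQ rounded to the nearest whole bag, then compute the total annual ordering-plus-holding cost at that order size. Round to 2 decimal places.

$6,646.14

Optimal lot size Q* = (2 × 30,700 × $66 / $10.9)^½ ≈ 609.74 → Q = 610 bags
Ordering: D/Q × S = 30,700/610 × $66 = $3,321.64
Holding:  Q/2 × H = 610/2 × $10.9 = $3,324.50
Total = $3,321.64 + $3,324.50 = $6,646.14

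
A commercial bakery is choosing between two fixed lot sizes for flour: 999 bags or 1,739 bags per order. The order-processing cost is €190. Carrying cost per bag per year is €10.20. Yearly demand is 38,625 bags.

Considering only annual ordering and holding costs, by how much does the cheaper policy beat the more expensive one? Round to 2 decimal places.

€648.00

Annual cost at Q: ordering D·S/Q plus holding Q·H/2.
TC(999) = (38,625/999)×190 + (999/2)×10.2 = €12,441.00
TC(1,739) = (38,625/1,739)×190 + (1,739/2)×10.2 = €13,089.00
|ΔTC| = |€12,441.00 − €13,089.00| = €648.00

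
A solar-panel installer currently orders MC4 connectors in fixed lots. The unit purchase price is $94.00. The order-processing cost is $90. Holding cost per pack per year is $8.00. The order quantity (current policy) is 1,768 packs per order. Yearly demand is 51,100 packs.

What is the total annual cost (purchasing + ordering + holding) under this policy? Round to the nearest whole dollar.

$4,813,073

Ordering: D/Q × S = 51,100/1,768 × $90 = $2,601.24
Holding:  Q/2 × H = 1,768/2 × $8 = $7,072.00
Purchase cost = D·C = 51,100 × 94 = $4,803,400.00
Total = $2,601.24 + $7,072.00 + $4,803,400.00 = $4,813,073.24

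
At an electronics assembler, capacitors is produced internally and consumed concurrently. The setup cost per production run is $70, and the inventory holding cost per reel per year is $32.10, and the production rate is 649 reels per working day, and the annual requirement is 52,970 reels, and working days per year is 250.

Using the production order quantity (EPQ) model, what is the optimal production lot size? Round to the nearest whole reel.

d = 52,970/250 = 211.8800 reels/day;  effective holding cost H(1 − d/p) = 32.1·(1 − 211.8800/649) = 21.62027
Q* = √(2DS / H_eff) = √(2·52,970·70 / 21.62027) ≈ 585.66

586 reels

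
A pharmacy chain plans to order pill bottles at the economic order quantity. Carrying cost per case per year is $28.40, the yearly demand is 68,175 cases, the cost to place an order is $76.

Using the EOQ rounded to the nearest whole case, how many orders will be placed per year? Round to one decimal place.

112.9 orders per year

EOQ = √(2DS/H) = √(2 × 68,175 × 76 / 28.4)
    = √(364,880.28) ≈ 604.05 → Q = 604
Orders per year = D/Q = 68,175 / 604 = 112.873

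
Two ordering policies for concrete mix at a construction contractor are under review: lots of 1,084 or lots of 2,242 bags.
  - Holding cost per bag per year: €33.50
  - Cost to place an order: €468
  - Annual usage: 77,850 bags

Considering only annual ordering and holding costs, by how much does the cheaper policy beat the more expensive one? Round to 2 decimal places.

€2,036.56

For each Q, cost = (D/Q)·S + (Q/2)·H.
TC(1,084) = (77,850/1,084)×468 + (1,084/2)×33.5 = €51,767.52
TC(2,242) = (77,850/2,242)×468 + (2,242/2)×33.5 = €53,804.08
Lots of 1,084 are cheaper by €2,036.56.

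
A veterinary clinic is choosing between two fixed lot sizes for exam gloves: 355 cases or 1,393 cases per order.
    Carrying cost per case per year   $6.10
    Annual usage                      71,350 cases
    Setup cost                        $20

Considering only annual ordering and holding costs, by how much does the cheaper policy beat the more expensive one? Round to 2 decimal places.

$170.59

Annual cost at Q: ordering D·S/Q plus holding Q·H/2.
TC(355) = (71,350/355)×20 + (355/2)×6.1 = $5,102.47
TC(1,393) = (71,350/1,393)×20 + (1,393/2)×6.1 = $5,273.06
Cheaper: Q = 355.  Difference = $170.59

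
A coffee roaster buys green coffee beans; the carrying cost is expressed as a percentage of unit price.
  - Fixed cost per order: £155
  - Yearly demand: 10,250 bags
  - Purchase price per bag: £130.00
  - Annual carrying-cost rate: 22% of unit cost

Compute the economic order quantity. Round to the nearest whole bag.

333 bags

H = i·C = 0.22 × £130 = £28.6000 per bag-year
Q* = √(2·D·S / H) = √(2·10,250·155 / 28.6) = √111,101.4 ≈ 333.32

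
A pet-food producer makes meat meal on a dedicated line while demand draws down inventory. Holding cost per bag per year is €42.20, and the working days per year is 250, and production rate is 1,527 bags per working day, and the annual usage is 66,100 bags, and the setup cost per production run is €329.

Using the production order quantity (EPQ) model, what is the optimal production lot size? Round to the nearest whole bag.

1,116 bags

d = 66,100/250 = 264.4000 bags/day;  effective holding cost H(1 − d/p) = 42.2·(1 − 264.4000/1527) = 34.89307
Q* = √(2DS / H_eff) = √(2·66,100·329 / 34.89307) ≈ 1,116.46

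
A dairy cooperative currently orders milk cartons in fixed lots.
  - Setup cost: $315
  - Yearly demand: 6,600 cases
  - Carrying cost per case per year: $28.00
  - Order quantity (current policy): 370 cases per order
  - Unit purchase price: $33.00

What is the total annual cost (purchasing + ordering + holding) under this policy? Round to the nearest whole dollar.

Ordering: D/Q × S = 6,600/370 × $315 = $5,618.92
Holding:  Q/2 × H = 370/2 × $28 = $5,180.00
Purchase cost = D·C = 6,600 × 33 = $217,800.00
Total = $5,618.92 + $5,180.00 + $217,800.00 = $228,598.92

$228,599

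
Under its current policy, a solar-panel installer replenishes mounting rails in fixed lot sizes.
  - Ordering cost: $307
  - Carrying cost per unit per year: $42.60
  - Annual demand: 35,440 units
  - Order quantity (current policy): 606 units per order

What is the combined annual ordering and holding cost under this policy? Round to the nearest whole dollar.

$30,862

Annual ordering cost = (D/Q)·S = (35,440/606) × 307 = $17,953.93
Annual holding cost  = (Q/2)·H = (606/2) × 42.6 = $12,907.80
Total = $17,953.93 + $12,907.80 = $30,861.73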